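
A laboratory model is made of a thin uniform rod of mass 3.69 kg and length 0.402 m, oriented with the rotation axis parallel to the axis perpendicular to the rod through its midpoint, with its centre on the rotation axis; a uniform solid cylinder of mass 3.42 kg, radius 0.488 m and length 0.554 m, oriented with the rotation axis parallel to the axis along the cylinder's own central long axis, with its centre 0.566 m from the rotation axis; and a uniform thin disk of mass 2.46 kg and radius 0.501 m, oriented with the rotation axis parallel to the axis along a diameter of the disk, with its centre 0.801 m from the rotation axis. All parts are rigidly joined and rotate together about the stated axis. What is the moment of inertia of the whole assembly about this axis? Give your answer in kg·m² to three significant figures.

Thin rod: I_cm = (1/12)ML² = (1/12)(3.69)(0.402)² = 0.049693 kg·m²; axis through the centre, so I = 0.049693 kg·m².
Solid cylinder: I_cm = (1/2)MR² = (1/2)(3.42)(0.488)² = 0.40723 kg·m²; centre at d = 0.566 m, so the parallel axis theorem gives I = 0.40723 + (3.42)(0.566)² = 1.5028 kg·m².
Thin disk: I_cm = (1/4)MR² = (1/4)(2.46)(0.501)² = 0.15437 kg·m²; centre at d = 0.801 m, so the parallel axis theorem gives I = 0.15437 + (2.46)(0.801)² = 1.7327 kg·m².
Total I = 0.049693 + 1.5028 + 1.7327 = 3.2852 kg·m².

3.29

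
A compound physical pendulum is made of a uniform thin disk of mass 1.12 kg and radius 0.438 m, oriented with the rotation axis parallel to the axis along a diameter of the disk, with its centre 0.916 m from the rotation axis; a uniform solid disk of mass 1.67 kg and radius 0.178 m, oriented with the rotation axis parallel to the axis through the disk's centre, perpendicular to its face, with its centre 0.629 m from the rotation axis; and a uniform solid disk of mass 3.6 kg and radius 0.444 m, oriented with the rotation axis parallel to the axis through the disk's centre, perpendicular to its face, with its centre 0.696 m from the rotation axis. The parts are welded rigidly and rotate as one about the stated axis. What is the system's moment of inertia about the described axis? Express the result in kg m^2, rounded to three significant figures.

3.78

Thin disk: I_cm = (1/4)MR² = (1/4)(1.12)(0.438)² = 0.053716 kg m^2; centre at d = 0.916 m, so I = I_cm + Md² gives I = 0.053716 + (1.12)(0.916)² = 0.99346 kg m^2.
Solid disk: I_cm = (1/2)MR² = (1/2)(1.67)(0.178)² = 0.026456 kg m^2; centre at d = 0.629 m, so I = I_cm + Md² gives I = 0.026456 + (1.67)(0.629)² = 0.68718 kg m^2.
Solid disk: I_cm = (1/2)MR² = (1/2)(3.6)(0.444)² = 0.35484 kg m^2; centre at d = 0.696 m, so I = I_cm + Md² gives I = 0.35484 + (3.6)(0.696)² = 2.0987 kg m^2.
Total I = 0.99346 + 0.68718 + 2.0987 = 3.7794 kg m^2.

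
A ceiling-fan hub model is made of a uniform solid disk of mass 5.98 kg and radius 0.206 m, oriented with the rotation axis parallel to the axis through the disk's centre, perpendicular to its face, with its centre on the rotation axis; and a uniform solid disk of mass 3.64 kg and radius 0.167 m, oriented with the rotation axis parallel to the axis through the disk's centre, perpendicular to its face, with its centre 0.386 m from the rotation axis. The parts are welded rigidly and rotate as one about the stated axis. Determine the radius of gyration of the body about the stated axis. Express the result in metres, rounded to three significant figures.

0.274

Solid disk: I_cm = (1/2)MR² = (1/2)(5.98)(0.206)² = 0.12688 kg·m²; axis through the centre, so I = 0.12688 kg·m².
Solid disk: I_cm = (1/2)MR² = (1/2)(3.64)(0.167)² = 0.050758 kg·m²; centre at d = 0.386 m, so I = I_cm + Md² gives I = 0.050758 + (3.64)(0.386)² = 0.5931 kg·m².
Total I = 0.71999 kg·m²; total mass M = 9.62 kg.
k = √(I/M) = √(0.71999/9.62) = 0.27357 m.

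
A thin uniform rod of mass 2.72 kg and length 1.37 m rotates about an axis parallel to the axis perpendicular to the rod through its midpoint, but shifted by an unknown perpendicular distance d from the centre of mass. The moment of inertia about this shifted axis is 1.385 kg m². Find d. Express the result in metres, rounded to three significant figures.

0.594

About the centre-of-mass axis, I_cm = (1/12)ML² = (1/12)(2.72)(1.37)² = 0.42543 kg m².
Parallel axis theorem: I = I_cm + Md², so Md² = 1.385 − 0.42543 = 0.95957 kg m².
d = √(0.95957 / 2.72) = 0.59396 m.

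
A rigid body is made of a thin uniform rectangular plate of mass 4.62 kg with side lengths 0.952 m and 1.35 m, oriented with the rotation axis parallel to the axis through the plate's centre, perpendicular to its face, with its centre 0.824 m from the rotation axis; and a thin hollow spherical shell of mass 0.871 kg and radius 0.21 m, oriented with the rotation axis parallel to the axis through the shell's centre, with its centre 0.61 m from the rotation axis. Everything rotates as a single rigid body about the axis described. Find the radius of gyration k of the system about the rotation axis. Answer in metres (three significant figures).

0.909

Rectangular plate: I_cm = (1/12)M(a²+b²) = (1/12)(4.62)[(0.952)² + (1.35)²] = 1.0506 kg m^2; centre at d = 0.824 m, so I = I_cm + Md² gives I = 1.0506 + (4.62)(0.824)² = 4.1875 kg m^2.
Spherical shell: I_cm = (2/3)MR² = (2/3)(0.871)(0.21)² = 0.025607 kg m^2; centre at d = 0.61 m, so I = I_cm + Md² gives I = 0.025607 + (0.871)(0.61)² = 0.34971 kg m^2.
Total I = 4.5372 kg m^2; total mass M = 5.491 kg.
k = √(I/M) = √(4.5372/5.491) = 0.90901 m.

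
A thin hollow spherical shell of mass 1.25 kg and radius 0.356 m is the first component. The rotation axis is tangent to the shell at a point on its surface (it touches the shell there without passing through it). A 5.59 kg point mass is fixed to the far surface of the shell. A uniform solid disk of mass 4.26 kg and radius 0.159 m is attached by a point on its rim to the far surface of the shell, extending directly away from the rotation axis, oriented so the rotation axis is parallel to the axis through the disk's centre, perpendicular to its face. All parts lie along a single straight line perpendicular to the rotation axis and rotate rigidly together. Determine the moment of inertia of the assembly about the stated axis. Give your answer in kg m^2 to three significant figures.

6.38

Spherical shell: I_cm = (2/3)MR² = (2/3)(1.25)(0.356)² = 0.10561 kg m^2; centre at d = 0.356 m, so I = I_cm + Md² gives I = 0.10561 + (1.25)(0.356)² = 0.26403 kg m^2.
Point mass: I_cm = 0; centre at d = 0.356 + 0.356 = 0.712 m, so I = I_cm + Md² gives I = 0 + (5.59)(0.712)² = 2.8338 kg m^2.
Solid disk: I_cm = (1/2)MR² = (1/2)(4.26)(0.159)² = 0.053849 kg m^2; centre at d = 0.356 + 0.356 + 0.159 = 0.871 m, so I = I_cm + Md² gives I = 0.053849 + (4.26)(0.871)² = 3.2857 kg m^2.
Total I = 0.26403 + 2.8338 + 3.2857 = 6.3835 kg m^2.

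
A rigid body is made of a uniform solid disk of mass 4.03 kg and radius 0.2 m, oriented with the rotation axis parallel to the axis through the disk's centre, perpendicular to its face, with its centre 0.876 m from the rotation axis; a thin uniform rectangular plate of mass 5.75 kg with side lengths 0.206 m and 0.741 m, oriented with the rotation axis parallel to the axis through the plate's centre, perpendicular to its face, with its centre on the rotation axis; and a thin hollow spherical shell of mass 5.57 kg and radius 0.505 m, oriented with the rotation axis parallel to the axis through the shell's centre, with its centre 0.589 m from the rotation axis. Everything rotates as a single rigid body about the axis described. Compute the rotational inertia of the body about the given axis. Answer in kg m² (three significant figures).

Solid disk: I_cm = (1/2)MR² = (1/2)(4.03)(0.2)² = 0.0806 kg m²; centre at d = 0.876 m, so I = I_cm + Md² gives I = 0.0806 + (4.03)(0.876)² = 3.1731 kg m².
Rectangular plate: I_cm = (1/12)M(a²+b²) = (1/12)(5.75)[(0.206)² + (0.741)²] = 0.28344 kg m²; axis through the centre, so I = 0.28344 kg m².
Spherical shell: I_cm = (2/3)MR² = (2/3)(5.57)(0.505)² = 0.94699 kg m²; centre at d = 0.589 m, so I = I_cm + Md² gives I = 0.94699 + (5.57)(0.589)² = 2.8793 kg m².
Total I = 3.1731 + 0.28344 + 2.8793 = 6.3359 kg m².

6.34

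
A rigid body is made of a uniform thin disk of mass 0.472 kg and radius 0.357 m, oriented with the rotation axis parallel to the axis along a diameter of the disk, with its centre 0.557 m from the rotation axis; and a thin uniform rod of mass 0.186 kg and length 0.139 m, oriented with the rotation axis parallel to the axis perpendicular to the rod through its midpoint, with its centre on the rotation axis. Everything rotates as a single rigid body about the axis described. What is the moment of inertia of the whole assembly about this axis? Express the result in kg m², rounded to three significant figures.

Thin disk: I_cm = (1/4)MR² = (1/4)(0.472)(0.357)² = 0.015039 kg m²; centre at d = 0.557 m, so I = I_cm + Md² gives I = 0.015039 + (0.472)(0.557)² = 0.16148 kg m².
Thin rod: I_cm = (1/12)ML² = (1/12)(0.186)(0.139)² = 0.00029948 kg m²; axis through the centre, so I = 0.00029948 kg m².
Total I = 0.16148 + 0.00029948 = 0.16178 kg m².

0.162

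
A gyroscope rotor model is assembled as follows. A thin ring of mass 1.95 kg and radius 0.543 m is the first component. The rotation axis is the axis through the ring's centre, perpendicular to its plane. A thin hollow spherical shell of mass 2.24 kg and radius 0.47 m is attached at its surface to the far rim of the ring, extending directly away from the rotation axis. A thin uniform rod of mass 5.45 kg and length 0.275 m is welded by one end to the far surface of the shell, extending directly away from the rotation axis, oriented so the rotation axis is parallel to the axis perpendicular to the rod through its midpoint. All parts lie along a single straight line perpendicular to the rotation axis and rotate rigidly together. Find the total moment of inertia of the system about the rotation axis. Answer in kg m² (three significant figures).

Thin ring: I_cm = MR² = (1.95)(0.543)² = 0.57496 kg m²; axis through the centre, so I = 0.57496 kg m².
Spherical shell: I_cm = (2/3)MR² = (2/3)(2.24)(0.47)² = 0.32988 kg m²; centre at d = 0.543 + 0.47 = 1.013 m, so the parallel axis theorem gives I = 0.32988 + (2.24)(1.013)² = 2.6285 kg m².
Thin rod: I_cm = (1/12)ML² = (1/12)(5.45)(0.275)² = 0.034346 kg m²; centre at d = 0.543 + 0.47 + 0.47 + 0.1375 = 1.6205 m, so the parallel axis theorem gives I = 0.034346 + (5.45)(1.6205)² = 14.346 kg m².
Total I = 0.57496 + 2.6285 + 14.346 = 17.55 kg m².

17.5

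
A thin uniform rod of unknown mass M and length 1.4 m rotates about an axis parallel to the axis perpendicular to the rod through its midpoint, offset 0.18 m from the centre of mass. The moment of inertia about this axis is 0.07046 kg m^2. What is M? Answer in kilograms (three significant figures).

I = I_cm + Md² = (1/12)ML² + Md² = M·[0.0833333·(1.4)² + (0.18)²] = M·0.19573.
So M = 0.07046 / 0.19573 = 0.35998 kg.

0.360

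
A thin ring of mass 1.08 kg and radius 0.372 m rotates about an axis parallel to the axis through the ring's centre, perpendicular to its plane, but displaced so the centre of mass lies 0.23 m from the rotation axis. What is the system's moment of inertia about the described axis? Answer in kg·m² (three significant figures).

0.207

I_cm = MR² = (1.08)(0.372)² = 0.14945 kg·m²; centre at d = 0.23 m, so the parallel axis theorem gives I = 0.14945 + (1.08)(0.23)² = 0.20659 kg·m².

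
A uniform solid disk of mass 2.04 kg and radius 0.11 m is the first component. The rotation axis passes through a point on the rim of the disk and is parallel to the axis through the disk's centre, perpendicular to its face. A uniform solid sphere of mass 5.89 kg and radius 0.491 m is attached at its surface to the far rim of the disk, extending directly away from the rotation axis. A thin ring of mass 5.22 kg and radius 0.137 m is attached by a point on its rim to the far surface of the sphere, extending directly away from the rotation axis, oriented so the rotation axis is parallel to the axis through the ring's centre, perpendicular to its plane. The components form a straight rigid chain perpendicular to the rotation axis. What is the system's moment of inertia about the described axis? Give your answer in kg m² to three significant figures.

Solid disk: I_cm = (1/2)MR² = (1/2)(2.04)(0.11)² = 0.012342 kg m²; centre at d = 0.11 m, so the parallel axis theorem gives I = 0.012342 + (2.04)(0.11)² = 0.037026 kg m².
Solid sphere: I_cm = (2/5)MR² = (2/5)(5.89)(0.491)² = 0.56799 kg m²; centre at d = 0.11 + 0.11 + 0.491 = 0.711 m, so the parallel axis theorem gives I = 0.56799 + (5.89)(0.711)² = 3.5455 kg m².
Thin ring: I_cm = MR² = (5.22)(0.137)² = 0.097974 kg m²; centre at d = 0.11 + 0.11 + 0.491 + 0.491 + 0.137 = 1.339 m, so the parallel axis theorem gives I = 0.097974 + (5.22)(1.339)² = 9.457 kg m².
Total I = 0.037026 + 3.5455 + 9.457 = 13.04 kg m².

13.0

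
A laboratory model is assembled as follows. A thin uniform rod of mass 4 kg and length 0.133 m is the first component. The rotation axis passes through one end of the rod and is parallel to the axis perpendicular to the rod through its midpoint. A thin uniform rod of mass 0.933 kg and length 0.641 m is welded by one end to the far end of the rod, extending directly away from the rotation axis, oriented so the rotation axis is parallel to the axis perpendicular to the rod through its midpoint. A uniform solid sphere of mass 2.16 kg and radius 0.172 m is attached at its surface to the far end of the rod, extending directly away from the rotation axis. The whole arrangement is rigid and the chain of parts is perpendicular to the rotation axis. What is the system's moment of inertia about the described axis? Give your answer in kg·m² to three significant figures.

Thin rod: I_cm = (1/12)ML² = (1/12)(4)(0.133)² = 0.0058963 kg·m²; centre at d = 0.0665 m, so I = I_cm + Md² gives I = 0.0058963 + (4)(0.0665)² = 0.023585 kg·m².
Thin rod: I_cm = (1/12)ML² = (1/12)(0.933)(0.641)² = 0.031946 kg·m²; centre at d = 0.0665 + 0.0665 + 0.3205 = 0.4535 m, so I = I_cm + Md² gives I = 0.031946 + (0.933)(0.4535)² = 0.22383 kg·m².
Solid sphere: I_cm = (2/5)MR² = (2/5)(2.16)(0.172)² = 0.025561 kg·m²; centre at d = 0.0665 + 0.0665 + 0.3205 + 0.3205 + 0.172 = 0.946 m, so I = I_cm + Md² gives I = 0.025561 + (2.16)(0.946)² = 1.9586 kg·m².
Total I = 0.023585 + 0.22383 + 1.9586 = 2.206 kg·m².

2.21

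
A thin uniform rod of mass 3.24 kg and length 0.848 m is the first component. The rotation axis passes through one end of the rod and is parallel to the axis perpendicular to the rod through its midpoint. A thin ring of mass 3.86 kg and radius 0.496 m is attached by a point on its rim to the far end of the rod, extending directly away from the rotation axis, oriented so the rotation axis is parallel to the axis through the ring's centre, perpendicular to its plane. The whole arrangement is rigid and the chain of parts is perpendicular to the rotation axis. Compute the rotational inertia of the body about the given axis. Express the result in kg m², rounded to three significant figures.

Thin rod: I_cm = (1/12)ML² = (1/12)(3.24)(0.848)² = 0.19416 kg m²; centre at d = 0.424 m, so I = I_cm + Md² gives I = 0.19416 + (3.24)(0.424)² = 0.77663 kg m².
Thin ring: I_cm = MR² = (3.86)(0.496)² = 0.94962 kg m²; centre at d = 0.424 + 0.424 + 0.496 = 1.344 m, so I = I_cm + Md² gives I = 0.94962 + (3.86)(1.344)² = 7.9221 kg m².
Total I = 0.77663 + 7.9221 = 8.6987 kg m².

8.70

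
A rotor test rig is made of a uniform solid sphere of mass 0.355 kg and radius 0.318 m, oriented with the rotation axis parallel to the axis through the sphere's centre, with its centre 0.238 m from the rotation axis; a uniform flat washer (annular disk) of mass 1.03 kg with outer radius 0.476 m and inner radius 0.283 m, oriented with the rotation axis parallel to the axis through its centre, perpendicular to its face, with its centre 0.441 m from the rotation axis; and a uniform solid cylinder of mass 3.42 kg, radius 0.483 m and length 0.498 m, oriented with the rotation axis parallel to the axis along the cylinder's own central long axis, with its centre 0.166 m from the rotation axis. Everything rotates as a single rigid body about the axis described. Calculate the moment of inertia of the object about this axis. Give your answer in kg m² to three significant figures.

0.886

Solid sphere: I_cm = (2/5)MR² = (2/5)(0.355)(0.318)² = 0.01436 kg m²; centre at d = 0.238 m, so I = I_cm + Md² gives I = 0.01436 + (0.355)(0.238)² = 0.034468 kg m².
Annular disk: I_cm = (1/2)M(R²+r²) = (1/2)(1.03)[(0.476)² + (0.283)²] = 0.15793 kg m²; centre at d = 0.441 m, so I = I_cm + Md² gives I = 0.15793 + (1.03)(0.441)² = 0.35825 kg m².
Solid cylinder: I_cm = (1/2)MR² = (1/2)(3.42)(0.483)² = 0.39892 kg m²; centre at d = 0.166 m, so I = I_cm + Md² gives I = 0.39892 + (3.42)(0.166)² = 0.49317 kg m².
Total I = 0.034468 + 0.35825 + 0.49317 = 0.88588 kg m².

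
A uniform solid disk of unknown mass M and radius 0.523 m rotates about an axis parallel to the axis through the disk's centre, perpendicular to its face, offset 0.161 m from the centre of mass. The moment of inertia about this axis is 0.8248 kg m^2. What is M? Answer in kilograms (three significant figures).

I = I_cm + Md² = (1/2)MR² + Md² = M·[0.5·(0.523)² + (0.161)²] = M·0.16269.
So M = 0.8248 / 0.16269 = 5.0699 kg.

5.07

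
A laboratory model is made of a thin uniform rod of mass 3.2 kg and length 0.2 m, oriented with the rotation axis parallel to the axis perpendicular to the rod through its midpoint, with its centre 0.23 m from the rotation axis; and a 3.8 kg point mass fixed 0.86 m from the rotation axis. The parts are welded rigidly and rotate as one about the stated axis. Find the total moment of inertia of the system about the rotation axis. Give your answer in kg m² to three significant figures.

2.99

Thin rod: I_cm = (1/12)ML² = (1/12)(3.2)(0.2)² = 0.010667 kg m²; centre at d = 0.23 m, so I = I_cm + Md² gives I = 0.010667 + (3.2)(0.23)² = 0.17995 kg m².
Point mass: I_cm = 0; centre at d = 0.86 m, so I = I_cm + Md² gives I = 0 + (3.8)(0.86)² = 2.8105 kg m².
Total I = 0.17995 + 2.8105 = 2.9904 kg m².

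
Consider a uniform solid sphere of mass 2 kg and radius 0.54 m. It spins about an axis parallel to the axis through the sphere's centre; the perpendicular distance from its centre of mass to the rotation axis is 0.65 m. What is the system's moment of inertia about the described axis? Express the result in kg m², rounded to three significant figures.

1.08

I_cm = (2/5)MR² = (2/5)(2)(0.54)² = 0.23328 kg m²; centre at d = 0.65 m, so the parallel axis theorem gives I = 0.23328 + (2)(0.65)² = 1.0783 kg m².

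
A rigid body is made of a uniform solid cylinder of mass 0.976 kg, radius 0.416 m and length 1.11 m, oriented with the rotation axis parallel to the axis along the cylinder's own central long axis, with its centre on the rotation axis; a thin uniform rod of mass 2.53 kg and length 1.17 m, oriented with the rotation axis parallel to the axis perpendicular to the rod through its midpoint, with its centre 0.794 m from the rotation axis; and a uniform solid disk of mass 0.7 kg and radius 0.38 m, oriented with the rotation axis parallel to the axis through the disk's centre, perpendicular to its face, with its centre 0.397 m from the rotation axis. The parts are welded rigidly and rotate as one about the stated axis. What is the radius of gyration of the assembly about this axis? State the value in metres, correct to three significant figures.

0.711

Solid cylinder: I_cm = (1/2)MR² = (1/2)(0.976)(0.416)² = 0.084451 kg·m²; axis through the centre, so I = 0.084451 kg·m².
Thin rod: I_cm = (1/12)ML² = (1/12)(2.53)(1.17)² = 0.28861 kg·m²; centre at d = 0.794 m, so I = I_cm + Md² gives I = 0.28861 + (2.53)(0.794)² = 1.8836 kg·m².
Solid disk: I_cm = (1/2)MR² = (1/2)(0.7)(0.38)² = 0.05054 kg·m²; centre at d = 0.397 m, so I = I_cm + Md² gives I = 0.05054 + (0.7)(0.397)² = 0.16087 kg·m².
Total I = 2.1289 kg·m²; total mass M = 4.206 kg.
k = √(I/M) = √(2.1289/4.206) = 0.71145 m.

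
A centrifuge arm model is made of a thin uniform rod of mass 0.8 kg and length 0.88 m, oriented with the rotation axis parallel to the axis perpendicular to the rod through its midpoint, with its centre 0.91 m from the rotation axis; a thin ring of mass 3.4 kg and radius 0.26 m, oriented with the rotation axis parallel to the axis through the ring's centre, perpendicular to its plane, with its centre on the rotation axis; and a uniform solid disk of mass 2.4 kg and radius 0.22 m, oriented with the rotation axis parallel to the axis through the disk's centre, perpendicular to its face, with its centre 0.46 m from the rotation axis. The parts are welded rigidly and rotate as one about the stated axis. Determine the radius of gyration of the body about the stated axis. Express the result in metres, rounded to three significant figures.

0.478

Thin rod: I_cm = (1/12)ML² = (1/12)(0.8)(0.88)² = 0.051627 kg·m²; centre at d = 0.91 m, so I = I_cm + Md² gives I = 0.051627 + (0.8)(0.91)² = 0.71411 kg·m².
Thin ring: I_cm = MR² = (3.4)(0.26)² = 0.22984 kg·m²; axis through the centre, so I = 0.22984 kg·m².
Solid disk: I_cm = (1/2)MR² = (1/2)(2.4)(0.22)² = 0.05808 kg·m²; centre at d = 0.46 m, so I = I_cm + Md² gives I = 0.05808 + (2.4)(0.46)² = 0.56592 kg·m².
Total I = 1.5099 kg·m²; total mass M = 6.6 kg.
k = √(I/M) = √(1.5099/6.6) = 0.4783 m.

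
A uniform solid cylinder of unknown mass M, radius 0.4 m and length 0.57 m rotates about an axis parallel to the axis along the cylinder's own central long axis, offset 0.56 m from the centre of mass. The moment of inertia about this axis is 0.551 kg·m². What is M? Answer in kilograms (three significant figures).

I = I_cm + Md² = (1/2)MR² + Md² = M·[0.5·(0.4)² + (0.56)²] = M·0.3936.
So M = 0.551 / 0.3936 = 1.3999 kg.

1.40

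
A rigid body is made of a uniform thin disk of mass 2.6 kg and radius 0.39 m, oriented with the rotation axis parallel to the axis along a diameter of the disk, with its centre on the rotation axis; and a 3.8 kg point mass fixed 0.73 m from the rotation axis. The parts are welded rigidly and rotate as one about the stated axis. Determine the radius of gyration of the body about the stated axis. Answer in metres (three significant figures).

Thin disk: I_cm = (1/4)MR² = (1/4)(2.6)(0.39)² = 0.098865 kg m^2; axis through the centre, so I = 0.098865 kg m^2.
Point mass: I_cm = 0; centre at d = 0.73 m, so the parallel axis theorem gives I = 0 + (3.8)(0.73)² = 2.025 kg m^2.
Total I = 2.1239 kg m^2; total mass M = 6.4 kg.
k = √(I/M) = √(2.1239/6.4) = 0.57607 m.

0.576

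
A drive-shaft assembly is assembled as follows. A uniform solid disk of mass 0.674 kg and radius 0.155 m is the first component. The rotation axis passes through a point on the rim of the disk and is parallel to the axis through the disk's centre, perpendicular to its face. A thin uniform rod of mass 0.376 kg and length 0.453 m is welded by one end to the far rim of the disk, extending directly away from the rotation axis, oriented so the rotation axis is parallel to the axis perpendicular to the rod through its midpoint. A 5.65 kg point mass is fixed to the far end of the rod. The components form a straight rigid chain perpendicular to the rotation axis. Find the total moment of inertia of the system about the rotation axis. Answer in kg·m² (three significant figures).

3.43

Solid disk: I_cm = (1/2)MR² = (1/2)(0.674)(0.155)² = 0.0080964 kg·m²; centre at d = 0.155 m, so I = I_cm + Md² gives I = 0.0080964 + (0.674)(0.155)² = 0.024289 kg·m².
Thin rod: I_cm = (1/12)ML² = (1/12)(0.376)(0.453)² = 0.0064299 kg·m²; centre at d = 0.155 + 0.155 + 0.2265 = 0.5365 m, so I = I_cm + Md² gives I = 0.0064299 + (0.376)(0.5365)² = 0.11465 kg·m².
Point mass: I_cm = 0; centre at d = 0.155 + 0.155 + 0.2265 + 0.2265 = 0.763 m, so I = I_cm + Md² gives I = 0 + (5.65)(0.763)² = 3.2893 kg·m².
Total I = 0.024289 + 0.11465 + 3.2893 = 3.4282 kg·m².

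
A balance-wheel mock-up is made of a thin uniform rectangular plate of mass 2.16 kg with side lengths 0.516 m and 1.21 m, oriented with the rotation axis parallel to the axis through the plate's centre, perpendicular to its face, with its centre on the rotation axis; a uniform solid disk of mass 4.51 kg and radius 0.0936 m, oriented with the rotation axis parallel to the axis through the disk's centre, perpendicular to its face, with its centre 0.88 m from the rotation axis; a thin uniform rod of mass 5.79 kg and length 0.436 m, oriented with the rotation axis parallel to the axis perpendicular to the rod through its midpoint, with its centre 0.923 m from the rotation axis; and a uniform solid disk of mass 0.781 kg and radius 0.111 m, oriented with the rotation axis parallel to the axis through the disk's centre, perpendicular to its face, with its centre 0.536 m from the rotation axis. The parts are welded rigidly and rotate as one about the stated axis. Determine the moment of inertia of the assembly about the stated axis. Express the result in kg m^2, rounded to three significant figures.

Rectangular plate: I_cm = (1/12)M(a²+b²) = (1/12)(2.16)[(0.516)² + (1.21)²] = 0.31146 kg m^2; axis through the centre, so I = 0.31146 kg m^2.
Solid disk: I_cm = (1/2)MR² = (1/2)(4.51)(0.0936)² = 0.019756 kg m^2; centre at d = 0.88 m, so the parallel axis theorem gives I = 0.019756 + (4.51)(0.88)² = 3.5123 kg m^2.
Thin rod: I_cm = (1/12)ML² = (1/12)(5.79)(0.436)² = 0.091721 kg m^2; centre at d = 0.923 m, so the parallel axis theorem gives I = 0.091721 + (5.79)(0.923)² = 5.0244 kg m^2.
Solid disk: I_cm = (1/2)MR² = (1/2)(0.781)(0.111)² = 0.0048114 kg m^2; centre at d = 0.536 m, so the parallel axis theorem gives I = 0.0048114 + (0.781)(0.536)² = 0.22919 kg m^2.
Total I = 0.31146 + 3.5123 + 5.0244 + 0.22919 = 9.0773 kg m^2.

9.08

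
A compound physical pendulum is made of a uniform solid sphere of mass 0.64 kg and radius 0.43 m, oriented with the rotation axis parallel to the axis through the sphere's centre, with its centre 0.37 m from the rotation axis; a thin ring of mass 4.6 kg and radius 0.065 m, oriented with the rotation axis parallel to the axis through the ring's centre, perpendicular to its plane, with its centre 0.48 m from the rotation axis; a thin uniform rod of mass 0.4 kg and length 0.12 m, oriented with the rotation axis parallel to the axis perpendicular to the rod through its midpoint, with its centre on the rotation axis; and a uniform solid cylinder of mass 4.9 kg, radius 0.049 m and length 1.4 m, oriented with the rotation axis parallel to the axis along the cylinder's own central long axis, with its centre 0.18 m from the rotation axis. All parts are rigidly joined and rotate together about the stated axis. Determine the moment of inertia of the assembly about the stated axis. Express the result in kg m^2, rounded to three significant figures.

Solid sphere: I_cm = (2/5)MR² = (2/5)(0.64)(0.43)² = 0.047334 kg m^2; centre at d = 0.37 m, so I = I_cm + Md² gives I = 0.047334 + (0.64)(0.37)² = 0.13495 kg m^2.
Thin ring: I_cm = MR² = (4.6)(0.065)² = 0.019435 kg m^2; centre at d = 0.48 m, so I = I_cm + Md² gives I = 0.019435 + (4.6)(0.48)² = 1.0793 kg m^2.
Thin rod: I_cm = (1/12)ML² = (1/12)(0.4)(0.12)² = 0.00048 kg m^2; axis through the centre, so I = 0.00048 kg m^2.
Solid cylinder: I_cm = (1/2)MR² = (1/2)(4.9)(0.049)² = 0.0058825 kg m^2; centre at d = 0.18 m, so I = I_cm + Md² gives I = 0.0058825 + (4.9)(0.18)² = 0.16464 kg m^2.
Total I = 0.13495 + 1.0793 + 0.00048 + 0.16464 = 1.3793 kg m^2.

1.38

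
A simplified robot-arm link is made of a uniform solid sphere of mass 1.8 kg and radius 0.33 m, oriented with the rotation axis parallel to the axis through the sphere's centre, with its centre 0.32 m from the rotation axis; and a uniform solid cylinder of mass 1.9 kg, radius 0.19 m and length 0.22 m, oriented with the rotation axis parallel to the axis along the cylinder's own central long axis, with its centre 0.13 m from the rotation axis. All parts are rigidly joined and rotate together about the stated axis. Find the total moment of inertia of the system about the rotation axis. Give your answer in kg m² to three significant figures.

Solid sphere: I_cm = (2/5)MR² = (2/5)(1.8)(0.33)² = 0.078408 kg m²; centre at d = 0.32 m, so the parallel axis theorem gives I = 0.078408 + (1.8)(0.32)² = 0.26273 kg m².
Solid cylinder: I_cm = (1/2)MR² = (1/2)(1.9)(0.19)² = 0.034295 kg m²; centre at d = 0.13 m, so the parallel axis theorem gives I = 0.034295 + (1.9)(0.13)² = 0.066405 kg m².
Total I = 0.26273 + 0.066405 = 0.32913 kg m².

0.329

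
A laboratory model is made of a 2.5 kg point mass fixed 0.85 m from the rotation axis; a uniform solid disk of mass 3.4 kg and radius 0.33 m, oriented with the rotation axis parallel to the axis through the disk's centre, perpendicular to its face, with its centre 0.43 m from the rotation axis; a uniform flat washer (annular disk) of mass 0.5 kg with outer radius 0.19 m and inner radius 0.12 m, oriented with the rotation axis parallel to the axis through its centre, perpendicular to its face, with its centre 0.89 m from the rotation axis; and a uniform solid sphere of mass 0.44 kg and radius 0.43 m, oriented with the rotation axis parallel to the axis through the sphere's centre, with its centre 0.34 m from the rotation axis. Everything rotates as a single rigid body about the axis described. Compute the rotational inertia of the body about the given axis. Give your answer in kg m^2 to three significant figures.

3.11

Point mass: I_cm = 0; centre at d = 0.85 m, so the parallel axis theorem gives I = 0 + (2.5)(0.85)² = 1.8062 kg m^2.
Solid disk: I_cm = (1/2)MR² = (1/2)(3.4)(0.33)² = 0.18513 kg m^2; centre at d = 0.43 m, so the parallel axis theorem gives I = 0.18513 + (3.4)(0.43)² = 0.81379 kg m^2.
Annular disk: I_cm = (1/2)M(R²+r²) = (1/2)(0.5)[(0.19)² + (0.12)²] = 0.012625 kg m^2; centre at d = 0.89 m, so the parallel axis theorem gives I = 0.012625 + (0.5)(0.89)² = 0.40868 kg m^2.
Solid sphere: I_cm = (2/5)MR² = (2/5)(0.44)(0.43)² = 0.032542 kg m^2; centre at d = 0.34 m, so the parallel axis theorem gives I = 0.032542 + (0.44)(0.34)² = 0.083406 kg m^2.
Total I = 1.8062 + 0.81379 + 0.40868 + 0.083406 = 3.1121 kg m^2.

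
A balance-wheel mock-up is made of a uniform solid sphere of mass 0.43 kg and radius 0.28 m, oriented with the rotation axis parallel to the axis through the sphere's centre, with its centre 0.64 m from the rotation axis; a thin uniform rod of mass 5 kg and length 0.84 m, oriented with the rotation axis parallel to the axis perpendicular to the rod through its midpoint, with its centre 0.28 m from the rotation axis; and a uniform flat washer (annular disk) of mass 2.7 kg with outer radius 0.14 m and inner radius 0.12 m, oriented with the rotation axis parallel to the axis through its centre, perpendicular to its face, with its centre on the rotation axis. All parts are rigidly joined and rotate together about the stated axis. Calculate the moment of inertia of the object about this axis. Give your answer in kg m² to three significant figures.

Solid sphere: I_cm = (2/5)MR² = (2/5)(0.43)(0.28)² = 0.013485 kg m²; centre at d = 0.64 m, so I = I_cm + Md² gives I = 0.013485 + (0.43)(0.64)² = 0.18961 kg m².
Thin rod: I_cm = (1/12)ML² = (1/12)(5)(0.84)² = 0.294 kg m²; centre at d = 0.28 m, so I = I_cm + Md² gives I = 0.294 + (5)(0.28)² = 0.686 kg m².
Annular disk: I_cm = (1/2)M(R²+r²) = (1/2)(2.7)[(0.14)² + (0.12)²] = 0.0459 kg m²; axis through the centre, so I = 0.0459 kg m².
Total I = 0.18961 + 0.686 + 0.0459 = 0.92151 kg m².

0.922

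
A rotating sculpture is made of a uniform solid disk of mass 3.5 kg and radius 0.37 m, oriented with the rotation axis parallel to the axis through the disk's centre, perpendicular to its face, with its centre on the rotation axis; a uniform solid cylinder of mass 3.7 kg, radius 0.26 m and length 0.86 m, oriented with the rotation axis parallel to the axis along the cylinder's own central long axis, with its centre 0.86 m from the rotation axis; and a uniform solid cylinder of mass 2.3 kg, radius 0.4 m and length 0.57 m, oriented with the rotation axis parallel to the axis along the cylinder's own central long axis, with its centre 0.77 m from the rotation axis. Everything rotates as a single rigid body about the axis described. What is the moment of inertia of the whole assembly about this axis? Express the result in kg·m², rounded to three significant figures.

4.65

Solid disk: I_cm = (1/2)MR² = (1/2)(3.5)(0.37)² = 0.23957 kg·m²; axis through the centre, so I = 0.23957 kg·m².
Solid cylinder: I_cm = (1/2)MR² = (1/2)(3.7)(0.26)² = 0.12506 kg·m²; centre at d = 0.86 m, so the parallel axis theorem gives I = 0.12506 + (3.7)(0.86)² = 2.8616 kg·m².
Solid cylinder: I_cm = (1/2)MR² = (1/2)(2.3)(0.4)² = 0.184 kg·m²; centre at d = 0.77 m, so the parallel axis theorem gives I = 0.184 + (2.3)(0.77)² = 1.5477 kg·m².
Total I = 0.23957 + 2.8616 + 1.5477 = 4.6488 kg·m².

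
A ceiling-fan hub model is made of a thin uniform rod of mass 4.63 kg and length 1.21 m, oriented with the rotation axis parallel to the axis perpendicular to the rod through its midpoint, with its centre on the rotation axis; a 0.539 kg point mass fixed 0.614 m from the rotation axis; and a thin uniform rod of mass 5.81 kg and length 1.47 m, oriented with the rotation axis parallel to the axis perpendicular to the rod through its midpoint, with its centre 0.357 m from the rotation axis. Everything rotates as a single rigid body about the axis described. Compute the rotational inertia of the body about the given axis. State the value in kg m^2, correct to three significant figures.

2.55

Thin rod: I_cm = (1/12)ML² = (1/12)(4.63)(1.21)² = 0.5649 kg m^2; axis through the centre, so I = 0.5649 kg m^2.
Point mass: I_cm = 0; centre at d = 0.614 m, so the parallel axis theorem gives I = 0 + (0.539)(0.614)² = 0.2032 kg m^2.
Thin rod: I_cm = (1/12)ML² = (1/12)(5.81)(1.47)² = 1.0462 kg m^2; centre at d = 0.357 m, so the parallel axis theorem gives I = 1.0462 + (5.81)(0.357)² = 1.7867 kg m^2.
Total I = 0.5649 + 0.2032 + 1.7867 = 2.5548 kg m^2.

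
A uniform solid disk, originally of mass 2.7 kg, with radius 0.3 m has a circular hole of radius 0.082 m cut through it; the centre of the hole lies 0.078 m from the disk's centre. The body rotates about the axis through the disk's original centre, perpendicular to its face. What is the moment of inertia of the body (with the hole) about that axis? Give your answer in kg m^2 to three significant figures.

Unpierced body about its centre: I₀ = (1/2)MR² = (1/2)(2.7)(0.3)² = 0.1215 kg m^2.
The removed disk has mass m = M·(r/R)² = (2.7)(0.082/0.3)² = 0.20172 kg (same uniform areal density).
Its moment of inertia about the rotation axis (parallel-axis theorem): I_hole = (1/2)mr² + md² = (1/2)(0.20172)(0.082)² + (0.20172)(0.078)² = 0.0019054 kg m^2.
Treating the hole as negative mass, I = I₀ − I_hole = 0.1215 − 0.0019054 = 0.11959 kg m^2.

0.120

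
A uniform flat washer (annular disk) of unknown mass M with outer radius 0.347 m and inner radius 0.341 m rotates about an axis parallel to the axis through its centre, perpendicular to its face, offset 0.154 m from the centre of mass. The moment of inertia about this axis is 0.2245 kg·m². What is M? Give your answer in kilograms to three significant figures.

I = I_cm + Md² = (1/2)M(R²+r²) + Md² = M·[0.5·[(0.347)² + (0.341)²] + (0.154)²] = M·0.14206.
So M = 0.2245 / 0.14206 = 1.5803 kg.

1.58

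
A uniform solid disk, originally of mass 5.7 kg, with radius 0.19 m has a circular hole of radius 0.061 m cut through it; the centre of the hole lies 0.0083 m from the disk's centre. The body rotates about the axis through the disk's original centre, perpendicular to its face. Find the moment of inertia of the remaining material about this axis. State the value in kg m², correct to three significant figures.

Unpierced body about its centre: I₀ = (1/2)MR² = (1/2)(5.7)(0.19)² = 0.10289 kg m².
The removed disk has mass m = M·(r/R)² = (5.7)(0.061/0.19)² = 0.58753 kg (same uniform areal density).
Its moment of inertia about the rotation axis (parallel-axis theorem): I_hole = (1/2)mr² + md² = (1/2)(0.58753)(0.061)² + (0.58753)(0.0083)² = 0.0011336 kg m².
Treating the hole as negative mass, I = I₀ − I_hole = 0.10289 − 0.0011336 = 0.10175 kg m².

0.102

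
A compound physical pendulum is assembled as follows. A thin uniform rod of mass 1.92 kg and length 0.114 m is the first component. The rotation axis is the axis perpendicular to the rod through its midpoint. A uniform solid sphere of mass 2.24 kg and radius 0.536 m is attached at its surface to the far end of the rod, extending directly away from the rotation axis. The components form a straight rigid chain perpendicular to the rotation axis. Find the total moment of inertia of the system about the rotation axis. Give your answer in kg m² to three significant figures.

1.05

Thin rod: I_cm = (1/12)ML² = (1/12)(1.92)(0.114)² = 0.0020794 kg m²; axis through the centre, so I = 0.0020794 kg m².
Solid sphere: I_cm = (2/5)MR² = (2/5)(2.24)(0.536)² = 0.25742 kg m²; centre at d = 0.057 + 0.536 = 0.593 m, so I = I_cm + Md² gives I = 0.25742 + (2.24)(0.593)² = 1.0451 kg m².
Total I = 0.0020794 + 1.0451 = 1.0472 kg m².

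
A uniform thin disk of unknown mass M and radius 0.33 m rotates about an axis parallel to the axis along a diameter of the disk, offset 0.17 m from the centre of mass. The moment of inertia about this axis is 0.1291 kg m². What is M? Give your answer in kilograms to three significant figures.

I = I_cm + Md² = (1/4)MR² + Md² = M·[0.25·(0.33)² + (0.17)²] = M·0.056125.
So M = 0.1291 / 0.056125 = 2.3002 kg.

2.30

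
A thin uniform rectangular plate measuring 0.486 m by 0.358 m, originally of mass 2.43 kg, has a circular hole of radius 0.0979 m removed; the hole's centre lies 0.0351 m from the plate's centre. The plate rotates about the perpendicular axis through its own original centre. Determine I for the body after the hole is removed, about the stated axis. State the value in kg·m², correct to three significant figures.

Unpierced body about its centre: I₀ = (1/12)M(a²+b²) = (1/12)(2.43)[(0.486)² + (0.358)²] = 0.073783 kg·m².
The removed disk has mass m = M·πr²/(ab) = (2.43)·π(0.0979)²/(0.486·0.358) = 0.42054 kg (same uniform areal density).
Its moment of inertia about the rotation axis (parallel-axis theorem): I_hole = (1/2)mr² + md² = (1/2)(0.42054)(0.0979)² + (0.42054)(0.0351)² = 0.0025334 kg·m².
Treating the hole as negative mass, I = I₀ − I_hole = 0.073783 − 0.0025334 = 0.07125 kg·m².

0.0712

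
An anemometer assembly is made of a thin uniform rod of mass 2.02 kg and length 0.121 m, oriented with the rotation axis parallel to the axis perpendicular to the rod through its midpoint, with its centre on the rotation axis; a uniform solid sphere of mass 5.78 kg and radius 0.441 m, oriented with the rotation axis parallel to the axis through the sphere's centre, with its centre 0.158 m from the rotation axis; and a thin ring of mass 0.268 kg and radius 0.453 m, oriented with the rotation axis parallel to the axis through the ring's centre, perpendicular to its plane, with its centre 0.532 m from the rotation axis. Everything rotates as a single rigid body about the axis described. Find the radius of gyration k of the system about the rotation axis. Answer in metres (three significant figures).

Thin rod: I_cm = (1/12)ML² = (1/12)(2.02)(0.121)² = 0.0024646 kg·m²; axis through the centre, so I = 0.0024646 kg·m².
Solid sphere: I_cm = (2/5)MR² = (2/5)(5.78)(0.441)² = 0.44964 kg·m²; centre at d = 0.158 m, so I = I_cm + Md² gives I = 0.44964 + (5.78)(0.158)² = 0.59393 kg·m².
Thin ring: I_cm = MR² = (0.268)(0.453)² = 0.054996 kg·m²; centre at d = 0.532 m, so I = I_cm + Md² gives I = 0.054996 + (0.268)(0.532)² = 0.13085 kg·m².
Total I = 0.72724 kg·m²; total mass M = 8.068 kg.
k = √(I/M) = √(0.72724/8.068) = 0.30023 m.

0.300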